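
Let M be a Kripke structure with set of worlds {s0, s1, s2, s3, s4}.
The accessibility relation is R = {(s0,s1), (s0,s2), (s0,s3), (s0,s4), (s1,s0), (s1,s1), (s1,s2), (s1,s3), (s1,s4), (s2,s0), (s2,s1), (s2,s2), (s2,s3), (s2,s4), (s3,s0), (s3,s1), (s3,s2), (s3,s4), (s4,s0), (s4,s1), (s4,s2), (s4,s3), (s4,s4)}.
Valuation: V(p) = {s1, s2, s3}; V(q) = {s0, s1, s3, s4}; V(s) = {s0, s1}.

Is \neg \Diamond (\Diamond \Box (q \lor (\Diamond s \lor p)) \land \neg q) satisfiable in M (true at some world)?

No

Let φ = \neg \Diamond (\Diamond \Box (q \lor (\Diamond s \lor p)) \land \neg q). Evaluate φ at each world:
  s0 (successors {s1, s2, s3, s4}): φ is false.
  s1 (successors {s0, s1, s2, s3, s4}): φ is false.
  s2 (successors {s0, s1, s2, s3, s4}): φ is false.
  s3 (successors {s0, s1, s2, s4}): φ is false.
  s4 (successors {s0, s1, s2, s3, s4}): φ is false.
For instance, at s0:
  At s0: \Diamond (\Diamond \Box (q \lor (\Diamond s \lor p)) \land \neg q) is true, so \neg \Diamond (\Diamond \Box (q \lor (\Diamond s \lor p)) \land \neg q) is false.
    At s0: \Diamond (\Diamond \Box (q \lor (\Diamond s \lor p)) \land \neg q) requires \Diamond \Box (q \lor (\Diamond s \lor p)) \land \neg q at some successor in {s1, s2, s3, s4}.
      \Diamond \Box (q \lor (\Diamond s \lor p)) \land \neg q holds at s2, so \Diamond (\Diamond \Box (q \lor (\Diamond s \lor p)) \land \neg q) is true at s0.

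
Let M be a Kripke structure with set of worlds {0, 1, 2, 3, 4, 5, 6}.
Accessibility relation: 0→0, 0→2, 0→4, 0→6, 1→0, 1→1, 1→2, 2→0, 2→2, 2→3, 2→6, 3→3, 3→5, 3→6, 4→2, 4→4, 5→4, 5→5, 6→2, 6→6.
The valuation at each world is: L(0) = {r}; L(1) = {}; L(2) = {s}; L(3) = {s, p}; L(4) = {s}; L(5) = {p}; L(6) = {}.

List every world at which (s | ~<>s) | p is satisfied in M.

Let φ = (s | ~<>s) | p. Evaluate φ at each world:
  0 (successors {0, 2, 4, 6}): φ is false.
  1 (successors {0, 1, 2}): φ is false.
  2 (successors {0, 2, 3, 6}): φ is true.
  3 (successors {3, 5, 6}): φ is true.
  4 (successors {2, 4}): φ is true.
  5 (successors {4, 5}): φ is true.
  6 (successors {2, 6}): φ is false.
For instance, at 3:
  At 3: s | ~<>s is true, p is true, so (s | ~<>s) | p is true.
    At 3: s is true, ~<>s is false, so s | ~<>s is true.
      At 3: <>s is true, so ~<>s is false.
Satisfying worlds: {2, 3, 4, 5}

2, 3, 4, 5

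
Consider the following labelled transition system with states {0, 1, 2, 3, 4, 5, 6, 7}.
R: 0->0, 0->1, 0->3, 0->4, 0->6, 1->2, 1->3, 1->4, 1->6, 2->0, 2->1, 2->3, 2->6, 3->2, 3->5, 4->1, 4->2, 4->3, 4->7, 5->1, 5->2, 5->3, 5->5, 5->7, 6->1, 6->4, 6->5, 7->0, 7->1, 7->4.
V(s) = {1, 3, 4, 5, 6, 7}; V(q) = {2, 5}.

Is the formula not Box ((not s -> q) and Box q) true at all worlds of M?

Let φ = not Box ((not s -> q) and Box q). Evaluate φ at each world:
  0 (successors {0, 1, 3, 4, 6}): φ is true.
  1 (successors {2, 3, 4, 6}): φ is true.
  2 (successors {0, 1, 3, 6}): φ is true.
  3 (successors {2, 5}): φ is true.
  4 (successors {1, 2, 3, 7}): φ is true.
  5 (successors {1, 2, 3, 5, 7}): φ is true.
  6 (successors {1, 4, 5}): φ is true.
  7 (successors {0, 1, 4}): φ is true.
For instance, at 7:
  At 7: Box ((not s -> q) and Box q) is false, so not Box ((not s -> q) and Box q) is true.
    At 7: Box ((not s -> q) and Box q) requires (not s -> q) and Box q at every successor {0, 1, 4}.
      (not s -> q) and Box q fails at 0, so Box ((not s -> q) and Box q) is false at 7.

Yes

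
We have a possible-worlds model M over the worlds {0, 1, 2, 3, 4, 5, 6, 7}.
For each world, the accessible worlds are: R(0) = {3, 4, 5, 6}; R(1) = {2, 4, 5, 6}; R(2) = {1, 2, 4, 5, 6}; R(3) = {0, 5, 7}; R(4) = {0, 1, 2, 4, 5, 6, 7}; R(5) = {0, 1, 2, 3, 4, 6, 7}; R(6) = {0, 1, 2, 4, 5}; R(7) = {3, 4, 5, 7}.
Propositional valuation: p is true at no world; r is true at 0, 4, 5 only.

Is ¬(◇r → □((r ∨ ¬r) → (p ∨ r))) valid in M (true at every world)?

Yes

Let φ = ¬(◇r → □((r ∨ ¬r) → (p ∨ r))). Evaluate φ at each world:
  0 (successors {3, 4, 5, 6}): φ is true.
  1 (successors {2, 4, 5, 6}): φ is true.
  2 (successors {1, 2, 4, 5, 6}): φ is true.
  3 (successors {0, 5, 7}): φ is true.
  4 (successors {0, 1, 2, 4, 5, 6, 7}): φ is true.
  5 (successors {0, 1, 2, 3, 4, 6, 7}): φ is true.
  6 (successors {0, 1, 2, 4, 5}): φ is true.
  7 (successors {3, 4, 5, 7}): φ is true.
For instance, at 7:
  At 7: ◇r → □((r ∨ ¬r) → (p ∨ r)) is false, so ¬(◇r → □((r ∨ ¬r) → (p ∨ r))) is true.
    At 7: ◇r is true, □((r ∨ ¬r) → (p ∨ r)) is false, so ◇r → □((r ∨ ¬r) → (p ∨ r)) is false.
      At 7: ◇r requires r at some successor in {3, 4, 5, 7}.
        r holds at 4, so ◇r is true at 7.
      At 7: □((r ∨ ¬r) → (p ∨ r)) requires (r ∨ ¬r) → (p ∨ r) at every successor {3, 4, 5, 7}.
        (r ∨ ¬r) → (p ∨ r) fails at 3, so □((r ∨ ¬r) → (p ∨ r)) is false at 7.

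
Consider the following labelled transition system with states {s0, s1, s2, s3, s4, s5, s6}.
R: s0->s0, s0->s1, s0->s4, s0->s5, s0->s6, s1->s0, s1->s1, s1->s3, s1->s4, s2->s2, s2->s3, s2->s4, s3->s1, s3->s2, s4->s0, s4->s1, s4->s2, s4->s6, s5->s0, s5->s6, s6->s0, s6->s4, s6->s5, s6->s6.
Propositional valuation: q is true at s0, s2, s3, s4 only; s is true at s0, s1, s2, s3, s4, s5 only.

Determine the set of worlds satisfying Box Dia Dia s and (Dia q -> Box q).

Let φ = Box Dia Dia s and (Dia q -> Box q). Evaluate φ at each world:
  s0 (successors {s0, s1, s4, s5, s6}): φ is false.
  s1 (successors {s0, s1, s3, s4}): φ is false.
  s2 (successors {s2, s3, s4}): φ is true.
  s3 (successors {s1, s2}): φ is false.
  s4 (successors {s0, s1, s2, s6}): φ is false.
  s5 (successors {s0, s6}): φ is false.
  s6 (successors {s0, s4, s5, s6}): φ is false.
For instance, at s5:
  At s5: Box Dia Dia s is true, Dia q -> Box q is false, so Box Dia Dia s and (Dia q -> Box q) is false.
    At s5: Box Dia Dia s requires Dia Dia s at every successor {s0, s6}.
      At s0: Dia Dia s is true.
      At s6: Dia Dia s is true.
    So Box Dia Dia s is true at s5.
    At s5: Dia q is true, Box q is false, so Dia q -> Box q is false.
      At s5: Dia q requires q at some successor in {s0, s6}.
        q holds at s0, so Dia q is true at s5.
      At s5: Box q requires q at every successor {s0, s6}.
        q fails at s6, so Box q is false at s5.
Satisfying worlds: {s2}

s2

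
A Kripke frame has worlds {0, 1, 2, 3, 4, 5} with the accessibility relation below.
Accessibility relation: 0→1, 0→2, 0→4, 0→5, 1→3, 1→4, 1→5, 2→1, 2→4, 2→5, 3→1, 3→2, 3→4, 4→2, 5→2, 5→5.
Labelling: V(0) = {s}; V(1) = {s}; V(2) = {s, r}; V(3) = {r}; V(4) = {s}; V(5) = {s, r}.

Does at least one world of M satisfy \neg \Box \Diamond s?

No

Let φ = \neg \Box \Diamond s. Evaluate φ at each world:
  0 (successors {1, 2, 4, 5}): φ is false.
  1 (successors {3, 4, 5}): φ is false.
  2 (successors {1, 4, 5}): φ is false.
  3 (successors {1, 2, 4}): φ is false.
  4 (successors {2}): φ is false.
  5 (successors {2, 5}): φ is false.
For instance, at 0:
  At 0: \Box \Diamond s is true, so \neg \Box \Diamond s is false.
    At 0: \Box \Diamond s requires \Diamond s at every successor {1, 2, 4, 5}.
      At 1: \Diamond s is true.
      At 2: \Diamond s is true.
      At 4: \Diamond s is true.
      At 5: \Diamond s is true.
    So \Box \Diamond s is true at 0.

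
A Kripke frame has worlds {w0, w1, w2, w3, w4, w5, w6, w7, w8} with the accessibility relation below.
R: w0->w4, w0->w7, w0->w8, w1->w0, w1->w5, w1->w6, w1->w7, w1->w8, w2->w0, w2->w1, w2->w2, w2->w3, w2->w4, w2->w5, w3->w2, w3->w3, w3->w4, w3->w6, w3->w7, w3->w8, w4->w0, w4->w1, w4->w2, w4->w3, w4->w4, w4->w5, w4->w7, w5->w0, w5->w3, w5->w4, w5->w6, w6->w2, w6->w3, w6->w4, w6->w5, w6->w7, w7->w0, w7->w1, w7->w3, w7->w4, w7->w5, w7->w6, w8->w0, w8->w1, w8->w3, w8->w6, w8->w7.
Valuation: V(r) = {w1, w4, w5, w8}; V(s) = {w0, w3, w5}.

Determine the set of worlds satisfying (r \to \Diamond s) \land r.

w1, w4, w5, w8

Recall that \Diamond ψ holds at a world iff ψ holds at some accessible world.
Let φ = (r \to \Diamond s) \land r. Evaluate φ at each world:
  w0 (successors {w4, w7, w8}): φ is false.
  w1 (successors {w0, w5, w6, w7, w8}): φ is true.
  w2 (successors {w0, w1, w2, w3, w4, w5}): φ is false.
  w3 (successors {w2, w3, w4, w6, w7, w8}): φ is false.
  w4 (successors {w0, w1, w2, w3, w4, w5, w7}): φ is true.
  w5 (successors {w0, w3, w4, w6}): φ is true.
  w6 (successors {w2, w3, w4, w5, w7}): φ is false.
  w7 (successors {w0, w1, w3, w4, w5, w6}): φ is false.
  w8 (successors {w0, w1, w3, w6, w7}): φ is true.
For instance, at w0:
  At w0: r \to \Diamond s is true, r is false, so (r \to \Diamond s) \land r is false.
    At w0: r is false, \Diamond s is false, so r \to \Diamond s is true.
      At w0: \Diamond s requires s at some successor in {w4, w7, w8}.
        At w4: s is false.
        At w7: s is false.
        At w8: s is false.
      So \Diamond s is false at w0.
Satisfying worlds: {w1, w4, w5, w8}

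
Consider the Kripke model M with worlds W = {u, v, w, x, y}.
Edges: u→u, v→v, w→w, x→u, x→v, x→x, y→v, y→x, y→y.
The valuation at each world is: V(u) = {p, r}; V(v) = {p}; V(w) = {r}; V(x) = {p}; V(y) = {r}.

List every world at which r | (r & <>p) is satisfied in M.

u, w, y

Recall that <>ψ holds at a world iff ψ holds at some accessible world.
Let φ = r | (r & <>p). Evaluate φ at each world:
  u (successors {u}): φ is true.
  v (successors {v}): φ is false.
  w (successors {w}): φ is true.
  x (successors {u, v, x}): φ is false.
  y (successors {v, x, y}): φ is true.
For instance, at u:
  At u: r is true, r & <>p is true, so r | (r & <>p) is true.
    At u: r is true, <>p is true, so r & <>p is true.
      At u: <>p requires p at some successor in {u}.
        p holds at u, so <>p is true at u.
Satisfying worlds: {u, w, y}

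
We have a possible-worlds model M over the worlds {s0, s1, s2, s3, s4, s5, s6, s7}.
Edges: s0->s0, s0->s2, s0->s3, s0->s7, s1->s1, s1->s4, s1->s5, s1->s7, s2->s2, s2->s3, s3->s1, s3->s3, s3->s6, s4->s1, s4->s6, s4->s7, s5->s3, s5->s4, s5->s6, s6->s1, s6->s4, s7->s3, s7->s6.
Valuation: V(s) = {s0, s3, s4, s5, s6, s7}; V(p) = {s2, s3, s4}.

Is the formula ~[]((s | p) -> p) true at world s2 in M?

No

Recall that []ψ holds at a world iff ψ holds at every accessible world, and <>ψ holds iff ψ holds at some accessible world.
At s2: []((s | p) -> p) is true, so ~[]((s | p) -> p) is false.
  At s2: []((s | p) -> p) requires (s | p) -> p at every successor {s2, s3}.
    At s2: (s | p) -> p is true.
    At s3: (s | p) -> p is true.
  So []((s | p) -> p) is true at s2.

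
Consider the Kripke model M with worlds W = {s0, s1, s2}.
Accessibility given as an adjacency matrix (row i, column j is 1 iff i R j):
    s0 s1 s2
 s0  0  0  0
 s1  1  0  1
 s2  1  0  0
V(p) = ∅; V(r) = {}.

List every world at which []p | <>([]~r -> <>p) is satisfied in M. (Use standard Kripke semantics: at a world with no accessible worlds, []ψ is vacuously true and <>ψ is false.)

Let φ = []p | <>([]~r -> <>p). Evaluate φ at each world:
  s0 (successors ∅): φ is true.
  s1 (successors {s0, s2}): φ is false.
  s2 (successors {s0}): φ is false.
For instance, at s2:
  At s2: []p is false, <>([]~r -> <>p) is false, so []p | <>([]~r -> <>p) is false.
    At s2: []p requires p at every successor {s0}.
      p fails at s0, so []p is false at s2.
    At s2: <>([]~r -> <>p) requires []~r -> <>p at some successor in {s0}.
      At s0: []~r -> <>p is false.
    So <>([]~r -> <>p) is false at s2.
Satisfying worlds: {s0}

s0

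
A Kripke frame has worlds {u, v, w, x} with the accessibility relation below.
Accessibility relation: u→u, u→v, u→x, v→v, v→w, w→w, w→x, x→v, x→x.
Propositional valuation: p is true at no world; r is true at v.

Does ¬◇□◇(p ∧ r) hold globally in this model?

Recall that □ψ holds at a world iff ψ holds at every accessible world, and ◇ψ holds iff ψ holds at some accessible world.
Let φ = ¬◇□◇(p ∧ r). Evaluate φ at each world:
  u (successors {u, v, x}): φ is true.
  v (successors {v, w}): φ is true.
  w (successors {w, x}): φ is true.
  x (successors {v, x}): φ is true.
For instance, at w:
  At w: ◇□◇(p ∧ r) is false, so ¬◇□◇(p ∧ r) is true.
    At w: ◇□◇(p ∧ r) requires □◇(p ∧ r) at some successor in {w, x}.
      At w: □◇(p ∧ r) is false.
      At x: □◇(p ∧ r) is false.
    So ◇□◇(p ∧ r) is false at w.

Yes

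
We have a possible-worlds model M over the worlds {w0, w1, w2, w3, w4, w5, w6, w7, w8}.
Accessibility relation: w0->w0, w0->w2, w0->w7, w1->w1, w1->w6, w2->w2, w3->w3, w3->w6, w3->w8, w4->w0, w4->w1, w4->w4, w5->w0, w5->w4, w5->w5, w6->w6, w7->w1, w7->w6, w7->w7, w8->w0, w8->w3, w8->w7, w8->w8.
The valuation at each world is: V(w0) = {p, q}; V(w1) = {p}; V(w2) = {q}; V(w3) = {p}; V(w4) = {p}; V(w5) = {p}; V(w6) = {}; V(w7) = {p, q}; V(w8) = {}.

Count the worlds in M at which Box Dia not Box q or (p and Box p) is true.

Let φ = Box Dia not Box q or (p and Box p). Evaluate φ at each world:
  w0 (successors {w0, w2, w7}): φ is false.
  w1 (successors {w1, w6}): φ is true.
  w2 (successors {w2}): φ is false.
  w3 (successors {w3, w6, w8}): φ is true.
  w4 (successors {w0, w1, w4}): φ is true.
  w5 (successors {w0, w4, w5}): φ is true.
  w6 (successors {w6}): φ is true.
  w7 (successors {w1, w6, w7}): φ is true.
  w8 (successors {w0, w3, w7, w8}): φ is true.
For instance, at w0:
  At w0: Box Dia not Box q is false, p and Box p is false, so Box Dia not Box q or (p and Box p) is false.
    At w0: Box Dia not Box q requires Dia not Box q at every successor {w0, w2, w7}.
      Dia not Box q fails at w2, so Box Dia not Box q is false at w0.
    At w0: p is true, Box p is false, so p and Box p is false.
      At w0: Box p requires p at every successor {w0, w2, w7}.
        p fails at w2, so Box p is false at w0.
Satisfying worlds: {w1, w3, w4, w5, w6, w7, w8}

7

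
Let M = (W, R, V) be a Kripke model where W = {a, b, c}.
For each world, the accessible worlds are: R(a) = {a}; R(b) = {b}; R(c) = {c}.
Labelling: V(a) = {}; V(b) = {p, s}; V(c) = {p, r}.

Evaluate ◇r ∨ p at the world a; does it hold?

No

At a: ◇r is false, p is false, so ◇r ∨ p is false.
  At a: ◇r requires r at some successor in {a}.
    At a: r is false.
  So ◇r is false at a.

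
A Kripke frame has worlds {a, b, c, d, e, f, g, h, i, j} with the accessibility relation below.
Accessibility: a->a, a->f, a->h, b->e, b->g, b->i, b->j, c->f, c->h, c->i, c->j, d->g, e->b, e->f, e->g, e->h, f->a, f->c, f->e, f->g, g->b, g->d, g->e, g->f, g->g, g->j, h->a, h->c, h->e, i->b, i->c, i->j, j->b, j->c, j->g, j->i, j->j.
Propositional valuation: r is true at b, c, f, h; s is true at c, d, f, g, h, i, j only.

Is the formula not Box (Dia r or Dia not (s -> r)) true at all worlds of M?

Let φ = not Box (Dia r or Dia not (s -> r)). Evaluate φ at each world:
  a (successors {a, f, h}): φ is false.
  b (successors {e, g, i, j}): φ is false.
  c (successors {f, h, i, j}): φ is false.
  d (successors {g}): φ is false.
  e (successors {b, f, g, h}): φ is false.
  f (successors {a, c, e, g}): φ is false.
  g (successors {b, d, e, f, g, j}): φ is false.
  h (successors {a, c, e}): φ is false.
  i (successors {b, c, j}): φ is false.
  j (successors {b, c, g, i, j}): φ is false.
Detail at a (counterexample):
  At a: Box (Dia r or Dia not (s -> r)) is true, so not Box (Dia r or Dia not (s -> r)) is false.
    At a: Box (Dia r or Dia not (s -> r)) requires Dia r or Dia not (s -> r) at every successor {a, f, h}.
      At a: Dia r or Dia not (s -> r) is true.
      At f: Dia r or Dia not (s -> r) is true.
      At h: Dia r or Dia not (s -> r) is true.
    So Box (Dia r or Dia not (s -> r)) is true at a.

No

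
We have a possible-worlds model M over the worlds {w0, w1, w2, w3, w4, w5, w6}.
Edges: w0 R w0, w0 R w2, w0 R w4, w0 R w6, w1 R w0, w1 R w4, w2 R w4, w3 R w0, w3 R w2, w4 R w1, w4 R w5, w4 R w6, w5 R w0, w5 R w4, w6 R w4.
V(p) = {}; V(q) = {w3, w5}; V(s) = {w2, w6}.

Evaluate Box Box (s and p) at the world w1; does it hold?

No

Recall that Box ψ holds at a world iff ψ holds at every accessible world, and Dia ψ holds iff ψ holds at some accessible world.
At w1: Box Box (s and p) requires Box (s and p) at every successor {w0, w4}.
  Box (s and p) fails at w0, so Box Box (s and p) is false at w1.
    At w0: Box (s and p) requires s and p at every successor {w0, w2, w4, w6}.
      s and p fails at w0, so Box (s and p) is false at w0.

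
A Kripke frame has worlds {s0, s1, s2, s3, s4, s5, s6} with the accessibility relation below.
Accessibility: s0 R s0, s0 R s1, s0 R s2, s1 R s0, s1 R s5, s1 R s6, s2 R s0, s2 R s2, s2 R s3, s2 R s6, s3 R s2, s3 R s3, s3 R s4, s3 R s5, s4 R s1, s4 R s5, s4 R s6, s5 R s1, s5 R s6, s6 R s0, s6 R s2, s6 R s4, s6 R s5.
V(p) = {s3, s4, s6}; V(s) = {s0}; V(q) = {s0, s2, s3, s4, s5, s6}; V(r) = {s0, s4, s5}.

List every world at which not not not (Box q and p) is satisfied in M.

Let φ = not not not (Box q and p). Evaluate φ at each world:
  s0 (successors {s0, s1, s2}): φ is true.
  s1 (successors {s0, s5, s6}): φ is true.
  s2 (successors {s0, s2, s3, s6}): φ is true.
  s3 (successors {s2, s3, s4, s5}): φ is false.
  s4 (successors {s1, s5, s6}): φ is true.
  s5 (successors {s1, s6}): φ is true.
  s6 (successors {s0, s2, s4, s5}): φ is false.
For instance, at s0:
  At s0: not not (Box q and p) is false, so not not not (Box q and p) is true.
    At s0: not (Box q and p) is true, so not not (Box q and p) is false.
      At s0: Box q and p is false, so not (Box q and p) is true.
Satisfying worlds: {s0, s1, s2, s4, s5}

s0, s1, s2, s4, s5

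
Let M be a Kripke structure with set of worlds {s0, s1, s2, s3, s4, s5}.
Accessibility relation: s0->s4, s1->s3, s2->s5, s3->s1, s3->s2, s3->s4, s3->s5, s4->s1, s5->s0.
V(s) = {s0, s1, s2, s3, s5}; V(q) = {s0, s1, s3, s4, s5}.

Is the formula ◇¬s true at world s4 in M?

No

At s4: ◇¬s requires ¬s at some successor in {s1}.
  At s1: ¬s is false.
So ◇¬s is false at s4.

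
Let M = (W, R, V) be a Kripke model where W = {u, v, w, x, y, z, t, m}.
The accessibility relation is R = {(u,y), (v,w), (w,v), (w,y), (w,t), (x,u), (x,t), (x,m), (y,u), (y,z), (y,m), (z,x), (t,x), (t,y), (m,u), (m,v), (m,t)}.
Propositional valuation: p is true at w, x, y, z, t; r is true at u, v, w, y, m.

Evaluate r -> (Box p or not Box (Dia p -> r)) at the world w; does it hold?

Yes

Recall that Box ψ holds at a world iff ψ holds at every accessible world, and Dia ψ holds iff ψ holds at some accessible world.
At w: r is true, Box p or not Box (Dia p -> r) is true, so r -> (Box p or not Box (Dia p -> r)) is true.
  At w: Box p is false, not Box (Dia p -> r) is true, so Box p or not Box (Dia p -> r) is true.
    At w: Box p requires p at every successor {v, y, t}.
      p fails at v, so Box p is false at w.
    At w: Box (Dia p -> r) is false, so not Box (Dia p -> r) is true.
      At w: Box (Dia p -> r) requires Dia p -> r at every successor {v, y, t}.
        Dia p -> r fails at t, so Box (Dia p -> r) is false at w.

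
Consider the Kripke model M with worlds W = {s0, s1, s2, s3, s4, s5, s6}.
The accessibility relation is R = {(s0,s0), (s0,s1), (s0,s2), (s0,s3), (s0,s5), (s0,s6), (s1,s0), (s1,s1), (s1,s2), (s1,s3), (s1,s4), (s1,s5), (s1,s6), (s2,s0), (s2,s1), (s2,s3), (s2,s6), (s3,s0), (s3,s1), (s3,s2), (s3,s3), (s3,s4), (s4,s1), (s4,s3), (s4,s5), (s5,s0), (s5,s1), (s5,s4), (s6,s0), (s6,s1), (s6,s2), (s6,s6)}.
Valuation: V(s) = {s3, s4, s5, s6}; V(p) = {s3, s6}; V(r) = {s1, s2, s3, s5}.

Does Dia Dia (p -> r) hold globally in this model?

Yes

Let φ = Dia Dia (p -> r). Evaluate φ at each world:
  s0 (successors {s0, s1, s2, s3, s5, s6}): φ is true.
  s1 (successors {s0, s1, s2, s3, s4, s5, s6}): φ is true.
  s2 (successors {s0, s1, s3, s6}): φ is true.
  s3 (successors {s0, s1, s2, s3, s4}): φ is true.
  s4 (successors {s1, s3, s5}): φ is true.
  s5 (successors {s0, s1, s4}): φ is true.
  s6 (successors {s0, s1, s2, s6}): φ is true.
For instance, at s5:
  At s5: Dia Dia (p -> r) requires Dia (p -> r) at some successor in {s0, s1, s4}.
    Dia (p -> r) holds at s0, so Dia Dia (p -> r) is true at s5.
      At s0: Dia (p -> r) requires p -> r at some successor in {s0, s1, s2, s3, s5, s6}.
        p -> r holds at s0, so Dia (p -> r) is true at s0.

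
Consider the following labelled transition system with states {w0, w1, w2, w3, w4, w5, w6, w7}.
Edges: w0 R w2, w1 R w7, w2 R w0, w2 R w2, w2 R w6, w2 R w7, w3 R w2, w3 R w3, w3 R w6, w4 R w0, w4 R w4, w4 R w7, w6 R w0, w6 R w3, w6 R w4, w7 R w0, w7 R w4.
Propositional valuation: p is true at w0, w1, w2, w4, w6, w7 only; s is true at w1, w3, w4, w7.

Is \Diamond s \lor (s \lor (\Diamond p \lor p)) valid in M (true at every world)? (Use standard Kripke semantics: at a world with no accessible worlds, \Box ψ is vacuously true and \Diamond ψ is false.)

No

Let φ = \Diamond s \lor (s \lor (\Diamond p \lor p)). Evaluate φ at each world:
  w0 (successors {w2}): φ is true.
  w1 (successors {w7}): φ is true.
  w2 (successors {w0, w2, w6, w7}): φ is true.
  w3 (successors {w2, w3, w6}): φ is true.
  w4 (successors {w0, w4, w7}): φ is true.
  w5 (successors ∅): φ is false.
  w6 (successors {w0, w3, w4}): φ is true.
  w7 (successors {w0, w4}): φ is true.
Detail at w5 (counterexample):
  At w5: \Diamond s is false, s \lor (\Diamond p \lor p) is false, so \Diamond s \lor (s \lor (\Diamond p \lor p)) is false.
    At w5: no accessible worlds, so \Diamond s is false.
    At w5: s is false, \Diamond p \lor p is false, so s \lor (\Diamond p \lor p) is false.
      At w5: \Diamond p is false, p is false, so \Diamond p \lor p is false.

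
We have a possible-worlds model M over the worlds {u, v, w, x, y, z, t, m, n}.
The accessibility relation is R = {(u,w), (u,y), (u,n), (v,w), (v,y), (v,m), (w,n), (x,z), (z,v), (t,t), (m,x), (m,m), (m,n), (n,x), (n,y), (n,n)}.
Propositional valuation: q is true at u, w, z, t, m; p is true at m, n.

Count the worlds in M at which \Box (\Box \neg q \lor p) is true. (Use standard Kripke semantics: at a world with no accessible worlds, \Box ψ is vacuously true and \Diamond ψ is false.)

Recall that \Box ψ holds at a world iff ψ holds at every accessible world, and \Diamond ψ holds iff ψ holds at some accessible world.
Let φ = \Box (\Box \neg q \lor p). Evaluate φ at each world:
  u (successors {w, y, n}): φ is true.
  v (successors {w, y, m}): φ is true.
  w (successors {n}): φ is true.
  x (successors {z}): φ is true.
  y (successors ∅): φ is true.
  z (successors {v}): φ is false.
  t (successors {t}): φ is false.
  m (successors {x, m, n}): φ is false.
  n (successors {x, y, n}): φ is false.
For instance, at m:
  At m: \Box (\Box \neg q \lor p) requires \Box \neg q \lor p at every successor {x, m, n}.
    \Box \neg q \lor p fails at x, so \Box (\Box \neg q \lor p) is false at m.
      At x: \Box \neg q is false, p is false, so \Box \neg q \lor p is false.
Satisfying worlds: {u, v, w, x, y}

5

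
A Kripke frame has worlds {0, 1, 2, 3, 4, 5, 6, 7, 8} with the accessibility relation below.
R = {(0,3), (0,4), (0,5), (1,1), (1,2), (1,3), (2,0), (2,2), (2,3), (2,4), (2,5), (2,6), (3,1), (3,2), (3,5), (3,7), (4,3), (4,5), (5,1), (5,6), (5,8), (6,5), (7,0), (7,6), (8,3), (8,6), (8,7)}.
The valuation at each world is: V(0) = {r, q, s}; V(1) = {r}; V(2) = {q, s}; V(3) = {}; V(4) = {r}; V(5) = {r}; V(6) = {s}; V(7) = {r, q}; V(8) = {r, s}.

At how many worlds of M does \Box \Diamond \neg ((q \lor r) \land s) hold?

Let φ = \Box \Diamond \neg ((q \lor r) \land s). Evaluate φ at each world:
  0 (successors {3, 4, 5}): φ is true.
  1 (successors {1, 2, 3}): φ is true.
  2 (successors {0, 2, 3, 4, 5, 6}): φ is true.
  3 (successors {1, 2, 5, 7}): φ is true.
  4 (successors {3, 5}): φ is true.
  5 (successors {1, 6, 8}): φ is true.
  6 (successors {5}): φ is true.
  7 (successors {0, 6}): φ is true.
  8 (successors {3, 6, 7}): φ is true.
For instance, at 4:
  At 4: \Box \Diamond \neg ((q \lor r) \land s) requires \Diamond \neg ((q \lor r) \land s) at every successor {3, 5}.
      At 3: \Diamond \neg ((q \lor r) \land s) requires \neg ((q \lor r) \land s) at some successor in {1, 2, 5, 7}.
        \neg ((q \lor r) \land s) holds at 1, so \Diamond \neg ((q \lor r) \land s) is true at 3.
      At 5: \Diamond \neg ((q \lor r) \land s) requires \neg ((q \lor r) \land s) at some successor in {1, 6, 8}.
        \neg ((q \lor r) \land s) holds at 1, so \Diamond \neg ((q \lor r) \land s) is true at 5.
  So \Box \Diamond \neg ((q \lor r) \land s) is true at 4.
Satisfying worlds: {0, 1, 2, 3, 4, 5, 6, 7, 8}

9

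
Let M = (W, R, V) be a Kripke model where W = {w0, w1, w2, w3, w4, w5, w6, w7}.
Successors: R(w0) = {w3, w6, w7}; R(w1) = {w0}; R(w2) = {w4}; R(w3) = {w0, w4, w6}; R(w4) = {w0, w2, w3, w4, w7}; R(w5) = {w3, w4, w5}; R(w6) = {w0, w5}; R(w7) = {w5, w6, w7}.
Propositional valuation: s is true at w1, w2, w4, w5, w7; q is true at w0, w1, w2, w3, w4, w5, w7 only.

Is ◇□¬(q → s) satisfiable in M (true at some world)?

Let φ = ◇□¬(q → s). Evaluate φ at each world:
  w0 (successors {w3, w6, w7}): φ is false.
  w1 (successors {w0}): φ is false.
  w2 (successors {w4}): φ is false.
  w3 (successors {w0, w4, w6}): φ is false.
  w4 (successors {w0, w2, w3, w4, w7}): φ is false.
  w5 (successors {w3, w4, w5}): φ is false.
  w6 (successors {w0, w5}): φ is false.
  w7 (successors {w5, w6, w7}): φ is false.
For instance, at w6:
  At w6: ◇□¬(q → s) requires □¬(q → s) at some successor in {w0, w5}.
    At w0: □¬(q → s) is false.
    At w5: □¬(q → s) is false.
  So ◇□¬(q → s) is false at w6.

No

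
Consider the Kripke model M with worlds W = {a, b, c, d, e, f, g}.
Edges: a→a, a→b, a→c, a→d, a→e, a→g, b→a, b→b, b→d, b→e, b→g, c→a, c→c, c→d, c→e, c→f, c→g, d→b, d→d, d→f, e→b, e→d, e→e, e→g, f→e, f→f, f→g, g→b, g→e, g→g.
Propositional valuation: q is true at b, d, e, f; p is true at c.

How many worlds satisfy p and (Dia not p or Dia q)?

1

Recall that Dia ψ holds at a world iff ψ holds at some accessible world.
Let φ = p and (Dia not p or Dia q). Evaluate φ at each world:
  a (successors {a, b, c, d, e, g}): φ is false.
  b (successors {a, b, d, e, g}): φ is false.
  c (successors {a, c, d, e, f, g}): φ is true.
  d (successors {b, d, f}): φ is false.
  e (successors {b, d, e, g}): φ is false.
  f (successors {e, f, g}): φ is false.
  g (successors {b, e, g}): φ is false.
For instance, at c:
  At c: p is true, Dia not p or Dia q is true, so p and (Dia not p or Dia q) is true.
    At c: Dia not p is true, Dia q is true, so Dia not p or Dia q is true.
      At c: Dia not p requires not p at some successor in {a, c, d, e, f, g}.
        not p holds at a, so Dia not p is true at c.
      At c: Dia q requires q at some successor in {a, c, d, e, f, g}.
        q holds at d, so Dia q is true at c.
Satisfying worlds: {c}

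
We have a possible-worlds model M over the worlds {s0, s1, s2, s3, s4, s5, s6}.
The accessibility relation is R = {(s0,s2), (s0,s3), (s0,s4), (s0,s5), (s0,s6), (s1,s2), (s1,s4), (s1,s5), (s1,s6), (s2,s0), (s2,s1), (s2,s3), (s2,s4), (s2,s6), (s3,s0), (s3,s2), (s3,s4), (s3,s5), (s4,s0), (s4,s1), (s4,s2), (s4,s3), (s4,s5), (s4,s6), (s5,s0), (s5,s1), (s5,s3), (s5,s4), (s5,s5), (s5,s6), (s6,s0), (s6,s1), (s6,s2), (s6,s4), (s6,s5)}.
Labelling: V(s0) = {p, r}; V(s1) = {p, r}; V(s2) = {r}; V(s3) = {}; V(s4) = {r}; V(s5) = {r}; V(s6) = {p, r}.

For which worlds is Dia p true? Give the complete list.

s0, s1, s2, s3, s4, s5, s6

Let φ = Dia p. Evaluate φ at each world:
  s0 (successors {s2, s3, s4, s5, s6}): φ is true.
  s1 (successors {s2, s4, s5, s6}): φ is true.
  s2 (successors {s0, s1, s3, s4, s6}): φ is true.
  s3 (successors {s0, s2, s4, s5}): φ is true.
  s4 (successors {s0, s1, s2, s3, s5, s6}): φ is true.
  s5 (successors {s0, s1, s3, s4, s5, s6}): φ is true.
  s6 (successors {s0, s1, s2, s4, s5}): φ is true.
For instance, at s6:
  At s6: Dia p requires p at some successor in {s0, s1, s2, s4, s5}.
    p holds at s0, so Dia p is true at s6.
Satisfying worlds: {s0, s1, s2, s3, s4, s5, s6}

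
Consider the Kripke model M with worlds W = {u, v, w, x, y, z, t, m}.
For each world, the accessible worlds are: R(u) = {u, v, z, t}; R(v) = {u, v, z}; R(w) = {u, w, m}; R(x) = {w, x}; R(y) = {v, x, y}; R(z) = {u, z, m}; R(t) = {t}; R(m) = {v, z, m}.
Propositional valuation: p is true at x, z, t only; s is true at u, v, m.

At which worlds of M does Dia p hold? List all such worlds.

Let φ = Dia p. Evaluate φ at each world:
  u (successors {u, v, z, t}): φ is true.
  v (successors {u, v, z}): φ is true.
  w (successors {u, w, m}): φ is false.
  x (successors {w, x}): φ is true.
  y (successors {v, x, y}): φ is true.
  z (successors {u, z, m}): φ is true.
  t (successors {t}): φ is true.
  m (successors {v, z, m}): φ is true.
For instance, at t:
  At t: Dia p requires p at some successor in {t}.
    p holds at t, so Dia p is true at t.
Satisfying worlds: {u, v, x, y, z, t, m}

u, v, x, y, z, t, m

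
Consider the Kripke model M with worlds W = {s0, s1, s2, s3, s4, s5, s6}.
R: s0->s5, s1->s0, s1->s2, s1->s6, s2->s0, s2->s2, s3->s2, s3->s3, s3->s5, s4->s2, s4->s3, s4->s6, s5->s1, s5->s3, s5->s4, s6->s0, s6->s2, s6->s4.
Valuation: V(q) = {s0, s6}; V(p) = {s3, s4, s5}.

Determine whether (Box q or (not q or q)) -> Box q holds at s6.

At s6: Box q or (not q or q) is true, Box q is false, so (Box q or (not q or q)) -> Box q is false.
  At s6: Box q is false, not q or q is true, so Box q or (not q or q) is true.
    At s6: Box q requires q at every successor {s0, s2, s4}.
      q fails at s2, so Box q is false at s6.
  At s6: Box q requires q at every successor {s0, s2, s4}.
    q fails at s2, so Box q is false at s6.

No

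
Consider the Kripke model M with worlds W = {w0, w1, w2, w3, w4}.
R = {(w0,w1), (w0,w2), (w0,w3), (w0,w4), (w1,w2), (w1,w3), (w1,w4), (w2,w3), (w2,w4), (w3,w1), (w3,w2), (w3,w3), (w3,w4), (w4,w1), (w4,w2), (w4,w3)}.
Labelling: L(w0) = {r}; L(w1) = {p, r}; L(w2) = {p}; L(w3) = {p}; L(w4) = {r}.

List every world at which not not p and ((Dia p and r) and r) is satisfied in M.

Let φ = not not p and ((Dia p and r) and r). Evaluate φ at each world:
  w0 (successors {w1, w2, w3, w4}): φ is false.
  w1 (successors {w2, w3, w4}): φ is true.
  w2 (successors {w3, w4}): φ is false.
  w3 (successors {w1, w2, w3, w4}): φ is false.
  w4 (successors {w1, w2, w3}): φ is false.
For instance, at w2:
  At w2: not not p is true, (Dia p and r) and r is false, so not not p and ((Dia p and r) and r) is false.
    At w2: Dia p and r is false, r is false, so (Dia p and r) and r is false.
      At w2: Dia p is true, r is false, so Dia p and r is false.
Satisfying worlds: {w1}

w1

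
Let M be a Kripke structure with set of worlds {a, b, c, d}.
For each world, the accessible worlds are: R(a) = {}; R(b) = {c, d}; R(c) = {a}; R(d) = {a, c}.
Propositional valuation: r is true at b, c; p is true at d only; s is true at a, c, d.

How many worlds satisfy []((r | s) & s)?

4

Let φ = []((r | s) & s). Evaluate φ at each world:
  a (successors ∅): φ is true.
  b (successors {c, d}): φ is true.
  c (successors {a}): φ is true.
  d (successors {a, c}): φ is true.
For instance, at b:
  At b: []((r | s) & s) requires (r | s) & s at every successor {c, d}.
    At c: (r | s) & s is true.
    At d: (r | s) & s is true.
  So []((r | s) & s) is true at b.
Satisfying worlds: {a, b, c, d}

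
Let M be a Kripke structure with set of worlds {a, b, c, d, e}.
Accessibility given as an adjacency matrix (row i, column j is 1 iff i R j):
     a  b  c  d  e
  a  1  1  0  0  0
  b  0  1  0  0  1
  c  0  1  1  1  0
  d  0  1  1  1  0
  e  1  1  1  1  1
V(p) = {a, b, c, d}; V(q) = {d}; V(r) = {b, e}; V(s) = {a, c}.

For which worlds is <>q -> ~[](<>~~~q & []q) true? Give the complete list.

Let φ = <>q -> ~[](<>~~~q & []q). Evaluate φ at each world:
  a (successors {a, b}): φ is true.
  b (successors {b, e}): φ is true.
  c (successors {b, c, d}): φ is true.
  d (successors {b, c, d}): φ is true.
  e (successors {a, b, c, d, e}): φ is true.
For instance, at b:
  At b: <>q is false, ~[](<>~~~q & []q) is true, so <>q -> ~[](<>~~~q & []q) is true.
    At b: <>q requires q at some successor in {b, e}.
      At b: q is false.
      At e: q is false.
    So <>q is false at b.
    At b: [](<>~~~q & []q) is false, so ~[](<>~~~q & []q) is true.
      At b: [](<>~~~q & []q) requires <>~~~q & []q at every successor {b, e}.
        <>~~~q & []q fails at b, so [](<>~~~q & []q) is false at b.
Satisfying worlds: {a, b, c, d, e}

a, b, c, d, e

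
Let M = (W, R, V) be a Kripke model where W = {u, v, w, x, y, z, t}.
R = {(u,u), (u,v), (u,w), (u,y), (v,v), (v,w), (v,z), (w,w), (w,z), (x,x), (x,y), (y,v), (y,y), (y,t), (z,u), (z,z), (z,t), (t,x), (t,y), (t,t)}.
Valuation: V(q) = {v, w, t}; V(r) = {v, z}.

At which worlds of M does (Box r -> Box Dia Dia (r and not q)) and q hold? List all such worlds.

Recall that Box ψ holds at a world iff ψ holds at every accessible world, and Dia ψ holds iff ψ holds at some accessible world.
Let φ = (Box r -> Box Dia Dia (r and not q)) and q. Evaluate φ at each world:
  u (successors {u, v, w, y}): φ is false.
  v (successors {v, w, z}): φ is true.
  w (successors {w, z}): φ is true.
  x (successors {x, y}): φ is false.
  y (successors {v, y, t}): φ is false.
  z (successors {u, z, t}): φ is false.
  t (successors {x, y, t}): φ is true.
For instance, at v:
  At v: Box r -> Box Dia Dia (r and not q) is true, q is true, so (Box r -> Box Dia Dia (r and not q)) and q is true.
    At v: Box r is false, Box Dia Dia (r and not q) is true, so Box r -> Box Dia Dia (r and not q) is true.
      At v: Box r requires r at every successor {v, w, z}.
        r fails at w, so Box r is false at v.
      At v: Box Dia Dia (r and not q) requires Dia Dia (r and not q) at every successor {v, w, z}.
        At v: Dia Dia (r and not q) is true.
        At w: Dia Dia (r and not q) is true.
        At z: Dia Dia (r and not q) is true.
      So Box Dia Dia (r and not q) is true at v.
Satisfying worlds: {v, w, t}

v, w, t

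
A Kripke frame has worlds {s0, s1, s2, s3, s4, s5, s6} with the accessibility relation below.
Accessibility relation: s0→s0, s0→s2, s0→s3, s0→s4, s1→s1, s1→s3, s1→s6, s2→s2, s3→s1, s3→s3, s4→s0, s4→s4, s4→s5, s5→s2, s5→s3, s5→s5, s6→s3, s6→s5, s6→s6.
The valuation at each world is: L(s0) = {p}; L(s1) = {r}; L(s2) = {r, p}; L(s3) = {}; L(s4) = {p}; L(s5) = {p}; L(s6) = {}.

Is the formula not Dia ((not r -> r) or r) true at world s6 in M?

Yes

At s6: Dia ((not r -> r) or r) is false, so not Dia ((not r -> r) or r) is true.
  At s6: Dia ((not r -> r) or r) requires (not r -> r) or r at some successor in {s3, s5, s6}.
    At s3: (not r -> r) or r is false.
    At s5: (not r -> r) or r is false.
    At s6: (not r -> r) or r is false.
  So Dia ((not r -> r) or r) is false at s6.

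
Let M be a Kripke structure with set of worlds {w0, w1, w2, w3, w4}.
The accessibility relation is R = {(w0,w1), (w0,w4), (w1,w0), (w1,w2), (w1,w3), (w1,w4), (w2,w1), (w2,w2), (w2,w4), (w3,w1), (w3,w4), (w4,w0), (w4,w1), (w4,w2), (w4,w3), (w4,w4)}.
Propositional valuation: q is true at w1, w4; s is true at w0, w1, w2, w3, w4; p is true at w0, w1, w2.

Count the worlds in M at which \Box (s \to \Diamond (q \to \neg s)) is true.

3

Let φ = \Box (s \to \Diamond (q \to \neg s)). Evaluate φ at each world:
  w0 (successors {w1, w4}): φ is true.
  w1 (successors {w0, w2, w3, w4}): φ is false.
  w2 (successors {w1, w2, w4}): φ is true.
  w3 (successors {w1, w4}): φ is true.
  w4 (successors {w0, w1, w2, w3, w4}): φ is false.
For instance, at w1:
  At w1: \Box (s \to \Diamond (q \to \neg s)) requires s \to \Diamond (q \to \neg s) at every successor {w0, w2, w3, w4}.
    s \to \Diamond (q \to \neg s) fails at w0, so \Box (s \to \Diamond (q \to \neg s)) is false at w1.
      At w0: s is true, \Diamond (q \to \neg s) is false, so s \to \Diamond (q \to \neg s) is false.
Satisfying worlds: {w0, w2, w3}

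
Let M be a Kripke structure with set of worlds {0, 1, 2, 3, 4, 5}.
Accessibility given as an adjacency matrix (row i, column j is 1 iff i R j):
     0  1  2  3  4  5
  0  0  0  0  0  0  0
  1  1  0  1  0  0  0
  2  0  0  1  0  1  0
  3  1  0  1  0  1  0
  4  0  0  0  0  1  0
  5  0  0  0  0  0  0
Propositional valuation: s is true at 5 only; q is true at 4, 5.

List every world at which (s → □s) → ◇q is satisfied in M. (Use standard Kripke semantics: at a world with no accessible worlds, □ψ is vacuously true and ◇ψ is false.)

2, 3, 4

Recall that □ψ holds at a world iff ψ holds at every accessible world, and ◇ψ holds iff ψ holds at some accessible world.
Let φ = (s → □s) → ◇q. Evaluate φ at each world:
  0 (successors ∅): φ is false.
  1 (successors {0, 2}): φ is false.
  2 (successors {2, 4}): φ is true.
  3 (successors {0, 2, 4}): φ is true.
  4 (successors {4}): φ is true.
  5 (successors ∅): φ is false.
For instance, at 1:
  At 1: s → □s is true, ◇q is false, so (s → □s) → ◇q is false.
    At 1: s is false, □s is false, so s → □s is true.
      At 1: □s requires s at every successor {0, 2}.
        s fails at 0, so □s is false at 1.
    At 1: ◇q requires q at some successor in {0, 2}.
      At 0: q is false.
      At 2: q is false.
    So ◇q is false at 1.
Satisfying worlds: {2, 3, 4}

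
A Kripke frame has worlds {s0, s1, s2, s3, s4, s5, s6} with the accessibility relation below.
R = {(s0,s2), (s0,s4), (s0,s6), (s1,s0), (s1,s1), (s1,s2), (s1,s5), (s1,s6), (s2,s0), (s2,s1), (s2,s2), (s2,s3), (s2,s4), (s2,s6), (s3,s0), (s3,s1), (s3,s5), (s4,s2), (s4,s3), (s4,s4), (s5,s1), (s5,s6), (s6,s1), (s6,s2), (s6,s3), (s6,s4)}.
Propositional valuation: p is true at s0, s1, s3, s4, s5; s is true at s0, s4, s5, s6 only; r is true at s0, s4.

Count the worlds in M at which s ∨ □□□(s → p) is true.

4

Recall that □ψ holds at a world iff ψ holds at every accessible world, and ◇ψ holds iff ψ holds at some accessible world.
Let φ = s ∨ □□□(s → p). Evaluate φ at each world:
  s0 (successors {s2, s4, s6}): φ is true.
  s1 (successors {s0, s1, s2, s5, s6}): φ is false.
  s2 (successors {s0, s1, s2, s3, s4, s6}): φ is false.
  s3 (successors {s0, s1, s5}): φ is false.
  s4 (successors {s2, s3, s4}): φ is true.
  s5 (successors {s1, s6}): φ is true.
  s6 (successors {s1, s2, s3, s4}): φ is true.
For instance, at s0:
  At s0: s is true, □□□(s → p) is false, so s ∨ □□□(s → p) is true.
    At s0: □□□(s → p) requires □□(s → p) at every successor {s2, s4, s6}.
      □□(s → p) fails at s2, so □□□(s → p) is false at s0.
Satisfying worlds: {s0, s4, s5, s6}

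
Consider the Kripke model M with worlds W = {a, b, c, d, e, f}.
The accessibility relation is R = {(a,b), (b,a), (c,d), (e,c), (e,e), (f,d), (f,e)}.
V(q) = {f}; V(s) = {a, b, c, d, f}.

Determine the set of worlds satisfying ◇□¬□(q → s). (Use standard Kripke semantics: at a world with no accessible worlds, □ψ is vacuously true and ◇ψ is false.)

c, f

Let φ = ◇□¬□(q → s). Evaluate φ at each world:
  a (successors {b}): φ is false.
  b (successors {a}): φ is false.
  c (successors {d}): φ is true.
  d (successors ∅): φ is false.
  e (successors {c, e}): φ is false.
  f (successors {d, e}): φ is true.
For instance, at e:
  At e: ◇□¬□(q → s) requires □¬□(q → s) at some successor in {c, e}.
    At c: □¬□(q → s) is false.
    At e: □¬□(q → s) is false.
  So ◇□¬□(q → s) is false at e.
Satisfying worlds: {c, f}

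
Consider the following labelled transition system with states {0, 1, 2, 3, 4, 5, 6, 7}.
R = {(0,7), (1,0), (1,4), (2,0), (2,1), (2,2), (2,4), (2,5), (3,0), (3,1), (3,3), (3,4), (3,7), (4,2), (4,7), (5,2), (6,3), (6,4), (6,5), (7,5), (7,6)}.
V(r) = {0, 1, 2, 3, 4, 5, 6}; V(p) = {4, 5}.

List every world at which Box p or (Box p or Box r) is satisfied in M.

1, 2, 5, 6, 7

Let φ = Box p or (Box p or Box r). Evaluate φ at each world:
  0 (successors {7}): φ is false.
  1 (successors {0, 4}): φ is true.
  2 (successors {0, 1, 2, 4, 5}): φ is true.
  3 (successors {0, 1, 3, 4, 7}): φ is false.
  4 (successors {2, 7}): φ is false.
  5 (successors {2}): φ is true.
  6 (successors {3, 4, 5}): φ is true.
  7 (successors {5, 6}): φ is true.
For instance, at 4:
  At 4: Box p is false, Box p or Box r is false, so Box p or (Box p or Box r) is false.
    At 4: Box p requires p at every successor {2, 7}.
      p fails at 2, so Box p is false at 4.
    At 4: Box p is false, Box r is false, so Box p or Box r is false.
      At 4: Box p requires p at every successor {2, 7}.
        p fails at 2, so Box p is false at 4.
      At 4: Box r requires r at every successor {2, 7}.
        r fails at 7, so Box r is false at 4.
Satisfying worlds: {1, 2, 5, 6, 7}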